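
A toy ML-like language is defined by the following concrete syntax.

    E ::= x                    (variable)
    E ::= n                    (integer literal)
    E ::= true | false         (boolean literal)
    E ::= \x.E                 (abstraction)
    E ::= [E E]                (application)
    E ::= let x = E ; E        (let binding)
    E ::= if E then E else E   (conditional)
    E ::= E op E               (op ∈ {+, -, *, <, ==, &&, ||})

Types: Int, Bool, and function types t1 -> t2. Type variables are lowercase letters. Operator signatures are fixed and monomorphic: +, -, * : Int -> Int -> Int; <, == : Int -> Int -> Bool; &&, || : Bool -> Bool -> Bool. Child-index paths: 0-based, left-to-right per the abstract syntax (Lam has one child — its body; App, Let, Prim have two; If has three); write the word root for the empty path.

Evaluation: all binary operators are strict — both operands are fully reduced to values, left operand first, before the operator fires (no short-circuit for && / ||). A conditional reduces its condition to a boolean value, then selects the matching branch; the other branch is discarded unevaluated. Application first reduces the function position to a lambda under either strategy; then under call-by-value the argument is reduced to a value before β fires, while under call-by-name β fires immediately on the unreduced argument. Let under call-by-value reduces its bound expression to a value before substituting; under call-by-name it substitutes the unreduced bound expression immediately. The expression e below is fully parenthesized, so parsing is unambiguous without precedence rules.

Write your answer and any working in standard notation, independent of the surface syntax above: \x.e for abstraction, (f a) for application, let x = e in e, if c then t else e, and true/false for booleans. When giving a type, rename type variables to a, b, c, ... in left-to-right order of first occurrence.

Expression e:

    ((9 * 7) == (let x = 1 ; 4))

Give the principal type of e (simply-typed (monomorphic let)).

Derivation:
  unify Int ~ Int
  unify Int ~ Int
  unify Int ~ Int
let x : Int
  unify Int ~ Int

Answer: Bool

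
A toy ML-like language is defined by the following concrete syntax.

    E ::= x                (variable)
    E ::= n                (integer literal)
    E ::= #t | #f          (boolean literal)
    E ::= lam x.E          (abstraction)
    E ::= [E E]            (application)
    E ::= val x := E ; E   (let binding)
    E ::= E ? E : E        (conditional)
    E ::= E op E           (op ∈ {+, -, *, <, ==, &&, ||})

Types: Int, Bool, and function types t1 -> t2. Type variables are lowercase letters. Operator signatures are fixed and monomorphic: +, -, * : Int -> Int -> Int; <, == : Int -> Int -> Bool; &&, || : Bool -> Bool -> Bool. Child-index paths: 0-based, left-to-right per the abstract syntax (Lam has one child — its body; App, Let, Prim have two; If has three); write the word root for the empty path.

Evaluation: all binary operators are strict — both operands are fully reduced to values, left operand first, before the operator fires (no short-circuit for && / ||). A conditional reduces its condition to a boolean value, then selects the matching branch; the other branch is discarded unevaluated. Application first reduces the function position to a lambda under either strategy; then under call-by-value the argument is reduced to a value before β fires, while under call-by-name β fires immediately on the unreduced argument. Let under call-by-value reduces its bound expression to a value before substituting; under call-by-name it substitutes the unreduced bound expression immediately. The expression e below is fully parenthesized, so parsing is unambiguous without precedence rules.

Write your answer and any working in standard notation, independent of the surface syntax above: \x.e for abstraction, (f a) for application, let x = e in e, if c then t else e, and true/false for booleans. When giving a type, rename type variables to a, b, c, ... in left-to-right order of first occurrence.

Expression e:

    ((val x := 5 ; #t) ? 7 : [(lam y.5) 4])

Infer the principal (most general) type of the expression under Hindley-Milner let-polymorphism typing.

Derivation:
let x : Int
  unify Bool ~ Bool
\y._ : a -> Int
  unify a -> Int ~ Int -> b
  unify a ~ Int
  unify Int ~ b
_ _ : Int
  unify Int ~ Int

Answer: Int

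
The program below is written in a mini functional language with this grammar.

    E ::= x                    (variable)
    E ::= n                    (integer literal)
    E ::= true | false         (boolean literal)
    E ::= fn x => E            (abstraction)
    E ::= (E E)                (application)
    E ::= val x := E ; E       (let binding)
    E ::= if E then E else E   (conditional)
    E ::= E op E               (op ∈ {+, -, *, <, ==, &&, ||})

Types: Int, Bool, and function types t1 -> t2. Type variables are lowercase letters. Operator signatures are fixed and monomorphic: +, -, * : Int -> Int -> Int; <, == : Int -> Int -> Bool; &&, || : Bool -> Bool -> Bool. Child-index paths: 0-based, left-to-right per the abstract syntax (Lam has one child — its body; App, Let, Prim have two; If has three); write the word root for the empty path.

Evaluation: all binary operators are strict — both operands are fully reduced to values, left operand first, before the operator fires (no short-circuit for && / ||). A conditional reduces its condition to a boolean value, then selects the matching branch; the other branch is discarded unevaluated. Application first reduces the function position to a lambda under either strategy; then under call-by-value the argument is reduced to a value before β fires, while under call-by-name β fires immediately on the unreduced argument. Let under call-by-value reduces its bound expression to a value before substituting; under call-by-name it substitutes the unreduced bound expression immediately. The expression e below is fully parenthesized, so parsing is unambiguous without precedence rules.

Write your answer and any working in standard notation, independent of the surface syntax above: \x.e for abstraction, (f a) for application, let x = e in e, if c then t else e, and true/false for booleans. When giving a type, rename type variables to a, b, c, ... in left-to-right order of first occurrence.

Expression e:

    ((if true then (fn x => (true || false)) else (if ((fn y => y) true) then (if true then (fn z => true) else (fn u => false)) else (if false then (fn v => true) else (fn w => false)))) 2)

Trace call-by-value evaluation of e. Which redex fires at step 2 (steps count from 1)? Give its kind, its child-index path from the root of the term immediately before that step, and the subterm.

Derivation:
step 0: ((if true then (\x.(true || false)) else (if ((\y.y) true) then (if true then (\z.true) else (\u.false)) else (if false then (\v.true) else (\w.false)))) 2)
step 1: [if@0] ((\x.(true || false)) 2)
step 2: [beta@root] (true || false)

Answer: beta at root : ((\x.(true || false)) 2)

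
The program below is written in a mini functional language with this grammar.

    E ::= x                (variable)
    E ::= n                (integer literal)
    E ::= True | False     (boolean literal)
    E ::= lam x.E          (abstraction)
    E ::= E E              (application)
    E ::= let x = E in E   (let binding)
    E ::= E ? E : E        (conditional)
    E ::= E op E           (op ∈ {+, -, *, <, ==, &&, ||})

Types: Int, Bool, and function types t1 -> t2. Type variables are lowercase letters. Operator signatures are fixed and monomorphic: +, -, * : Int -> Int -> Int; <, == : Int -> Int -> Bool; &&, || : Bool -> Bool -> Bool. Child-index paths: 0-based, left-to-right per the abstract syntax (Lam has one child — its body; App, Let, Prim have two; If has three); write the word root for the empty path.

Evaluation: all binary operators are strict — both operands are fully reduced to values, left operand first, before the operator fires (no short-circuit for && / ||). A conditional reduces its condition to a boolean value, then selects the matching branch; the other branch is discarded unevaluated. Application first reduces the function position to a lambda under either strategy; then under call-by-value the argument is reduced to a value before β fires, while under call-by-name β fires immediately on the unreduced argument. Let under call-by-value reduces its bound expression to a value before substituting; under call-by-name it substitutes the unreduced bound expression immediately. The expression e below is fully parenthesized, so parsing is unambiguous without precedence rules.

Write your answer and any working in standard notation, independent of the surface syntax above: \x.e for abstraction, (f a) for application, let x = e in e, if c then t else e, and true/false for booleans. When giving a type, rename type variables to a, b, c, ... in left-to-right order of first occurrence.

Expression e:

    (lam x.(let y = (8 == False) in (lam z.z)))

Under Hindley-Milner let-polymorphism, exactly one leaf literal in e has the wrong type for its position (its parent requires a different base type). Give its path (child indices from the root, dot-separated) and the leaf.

Answer: 0.0.1 : false

Derivation:
  unify Int ~ Int
  unify Bool ~ Int
  FAIL: mismatch Bool ~ Int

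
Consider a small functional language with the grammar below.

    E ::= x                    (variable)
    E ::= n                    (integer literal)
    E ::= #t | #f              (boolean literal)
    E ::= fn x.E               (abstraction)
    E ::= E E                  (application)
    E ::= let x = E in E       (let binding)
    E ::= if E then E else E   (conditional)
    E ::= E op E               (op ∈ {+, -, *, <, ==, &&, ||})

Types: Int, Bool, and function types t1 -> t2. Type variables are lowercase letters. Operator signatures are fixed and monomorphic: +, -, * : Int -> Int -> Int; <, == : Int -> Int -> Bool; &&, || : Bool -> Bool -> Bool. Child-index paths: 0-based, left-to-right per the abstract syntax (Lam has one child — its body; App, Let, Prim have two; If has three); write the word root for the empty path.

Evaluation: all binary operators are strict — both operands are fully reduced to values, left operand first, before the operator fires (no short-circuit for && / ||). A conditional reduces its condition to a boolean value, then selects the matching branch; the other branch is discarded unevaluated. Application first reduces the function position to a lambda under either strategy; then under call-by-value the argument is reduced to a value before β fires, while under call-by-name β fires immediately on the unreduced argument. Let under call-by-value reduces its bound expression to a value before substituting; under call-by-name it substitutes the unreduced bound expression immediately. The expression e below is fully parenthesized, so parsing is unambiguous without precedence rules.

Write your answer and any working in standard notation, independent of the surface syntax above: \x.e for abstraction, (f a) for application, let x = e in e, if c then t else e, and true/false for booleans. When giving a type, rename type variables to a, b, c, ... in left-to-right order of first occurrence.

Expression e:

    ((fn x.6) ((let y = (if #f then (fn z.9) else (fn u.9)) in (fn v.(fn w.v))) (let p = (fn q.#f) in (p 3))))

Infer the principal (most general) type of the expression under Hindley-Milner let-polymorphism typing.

Working:
\x._ : a -> Int
  unify Bool ~ Bool
\z._ : b -> Int
\u._ : c -> Int
  unify b -> Int ~ c -> Int
  unify b ~ c
  unify Int ~ Int
let y : forall. c -> Int
v : d
\w._ : e -> d
\v._ : d -> e -> d
\q._ : f -> Bool
let p : forall. f -> Bool
p : g -> Bool
  unify g -> Bool ~ Int -> h
  unify g ~ Int
  unify Bool ~ h
_ _ : Bool
  unify d -> e -> d ~ Bool -> i
  unify d ~ Bool
  unify e -> Bool ~ i
_ _ : e -> Bool
  unify a -> Int ~ (e -> Bool) -> j
  unify a ~ e -> Bool
  unify Int ~ j
_ _ : Int

Answer: Int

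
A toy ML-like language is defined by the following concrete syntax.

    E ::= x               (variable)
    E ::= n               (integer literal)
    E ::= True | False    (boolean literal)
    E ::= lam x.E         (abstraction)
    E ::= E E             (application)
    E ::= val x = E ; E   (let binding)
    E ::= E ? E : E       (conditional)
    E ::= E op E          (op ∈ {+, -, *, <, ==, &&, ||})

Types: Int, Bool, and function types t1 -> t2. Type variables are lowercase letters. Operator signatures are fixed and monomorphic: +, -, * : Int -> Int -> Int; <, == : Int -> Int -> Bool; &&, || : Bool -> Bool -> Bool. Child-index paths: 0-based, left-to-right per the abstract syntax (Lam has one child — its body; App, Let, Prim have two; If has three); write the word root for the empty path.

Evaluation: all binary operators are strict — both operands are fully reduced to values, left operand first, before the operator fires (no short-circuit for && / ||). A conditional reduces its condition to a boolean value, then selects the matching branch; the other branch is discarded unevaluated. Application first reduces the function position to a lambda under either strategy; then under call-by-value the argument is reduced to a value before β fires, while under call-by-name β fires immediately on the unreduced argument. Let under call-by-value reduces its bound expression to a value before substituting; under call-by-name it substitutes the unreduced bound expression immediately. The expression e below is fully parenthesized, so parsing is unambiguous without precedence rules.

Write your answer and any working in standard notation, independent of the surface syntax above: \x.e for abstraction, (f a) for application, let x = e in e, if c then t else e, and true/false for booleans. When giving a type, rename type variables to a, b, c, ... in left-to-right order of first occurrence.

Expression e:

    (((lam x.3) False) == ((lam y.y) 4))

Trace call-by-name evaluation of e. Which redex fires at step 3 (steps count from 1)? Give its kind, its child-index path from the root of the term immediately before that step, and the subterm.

Answer: delta at root : (3 == 4)

Derivation:
step 0: (((\x.3) false) == ((\y.y) 4))
step 1: [beta@0] (3 == ((\y.y) 4))
step 2: [beta@1] (3 == 4)
step 3: [delta@root] false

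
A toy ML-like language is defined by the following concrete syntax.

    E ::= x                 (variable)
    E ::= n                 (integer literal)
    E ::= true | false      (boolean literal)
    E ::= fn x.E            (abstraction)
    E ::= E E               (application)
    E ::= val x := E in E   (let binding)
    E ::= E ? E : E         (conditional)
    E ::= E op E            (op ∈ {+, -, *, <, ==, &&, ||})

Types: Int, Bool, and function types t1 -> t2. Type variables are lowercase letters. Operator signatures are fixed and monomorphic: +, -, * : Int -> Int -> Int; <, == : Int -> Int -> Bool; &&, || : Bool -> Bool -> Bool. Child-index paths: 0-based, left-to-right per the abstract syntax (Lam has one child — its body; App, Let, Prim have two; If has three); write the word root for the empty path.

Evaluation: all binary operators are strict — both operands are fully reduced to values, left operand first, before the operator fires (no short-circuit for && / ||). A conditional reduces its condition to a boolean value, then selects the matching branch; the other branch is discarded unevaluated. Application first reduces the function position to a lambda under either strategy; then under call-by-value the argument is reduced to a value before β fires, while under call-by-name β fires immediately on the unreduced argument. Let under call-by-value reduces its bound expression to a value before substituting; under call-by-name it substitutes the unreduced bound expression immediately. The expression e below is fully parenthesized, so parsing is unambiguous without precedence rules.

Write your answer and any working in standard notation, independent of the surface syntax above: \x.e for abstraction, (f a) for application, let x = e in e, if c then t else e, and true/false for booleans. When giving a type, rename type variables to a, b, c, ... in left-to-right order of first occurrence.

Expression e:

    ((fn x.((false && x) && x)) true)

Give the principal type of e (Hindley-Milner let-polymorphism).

Working:
  unify Bool ~ Bool
x : a
  unify a ~ Bool
  unify Bool ~ Bool
x : Bool
  unify Bool ~ Bool
\x._ : Bool -> Bool
  unify Bool -> Bool ~ Bool -> b
  unify Bool ~ Bool
  unify Bool ~ b
_ _ : Bool

Answer: Bool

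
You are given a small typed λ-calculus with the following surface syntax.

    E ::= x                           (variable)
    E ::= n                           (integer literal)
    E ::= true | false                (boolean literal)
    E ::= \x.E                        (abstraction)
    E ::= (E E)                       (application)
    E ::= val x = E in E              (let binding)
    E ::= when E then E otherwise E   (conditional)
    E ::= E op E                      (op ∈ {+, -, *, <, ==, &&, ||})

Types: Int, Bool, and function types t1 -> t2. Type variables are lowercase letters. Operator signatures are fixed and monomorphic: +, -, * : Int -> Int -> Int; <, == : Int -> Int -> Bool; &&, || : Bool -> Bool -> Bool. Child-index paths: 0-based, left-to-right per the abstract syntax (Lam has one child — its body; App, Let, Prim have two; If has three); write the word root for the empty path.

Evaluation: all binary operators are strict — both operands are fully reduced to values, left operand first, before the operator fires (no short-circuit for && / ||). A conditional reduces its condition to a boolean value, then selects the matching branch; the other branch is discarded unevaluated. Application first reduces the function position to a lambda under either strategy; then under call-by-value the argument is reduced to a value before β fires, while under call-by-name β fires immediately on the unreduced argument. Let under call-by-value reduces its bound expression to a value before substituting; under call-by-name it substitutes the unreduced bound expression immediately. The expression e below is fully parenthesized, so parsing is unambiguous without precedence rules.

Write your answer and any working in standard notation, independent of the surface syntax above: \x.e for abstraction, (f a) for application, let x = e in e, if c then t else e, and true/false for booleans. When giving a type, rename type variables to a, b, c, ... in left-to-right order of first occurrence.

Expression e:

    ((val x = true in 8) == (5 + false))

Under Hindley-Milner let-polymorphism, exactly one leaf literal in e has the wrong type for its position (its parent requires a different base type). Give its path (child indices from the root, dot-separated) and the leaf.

Answer: 1.1 : false

Working:
let x : Bool
  unify Int ~ Int
  unify Int ~ Int
  unify Bool ~ Int
  FAIL: mismatch Bool ~ Int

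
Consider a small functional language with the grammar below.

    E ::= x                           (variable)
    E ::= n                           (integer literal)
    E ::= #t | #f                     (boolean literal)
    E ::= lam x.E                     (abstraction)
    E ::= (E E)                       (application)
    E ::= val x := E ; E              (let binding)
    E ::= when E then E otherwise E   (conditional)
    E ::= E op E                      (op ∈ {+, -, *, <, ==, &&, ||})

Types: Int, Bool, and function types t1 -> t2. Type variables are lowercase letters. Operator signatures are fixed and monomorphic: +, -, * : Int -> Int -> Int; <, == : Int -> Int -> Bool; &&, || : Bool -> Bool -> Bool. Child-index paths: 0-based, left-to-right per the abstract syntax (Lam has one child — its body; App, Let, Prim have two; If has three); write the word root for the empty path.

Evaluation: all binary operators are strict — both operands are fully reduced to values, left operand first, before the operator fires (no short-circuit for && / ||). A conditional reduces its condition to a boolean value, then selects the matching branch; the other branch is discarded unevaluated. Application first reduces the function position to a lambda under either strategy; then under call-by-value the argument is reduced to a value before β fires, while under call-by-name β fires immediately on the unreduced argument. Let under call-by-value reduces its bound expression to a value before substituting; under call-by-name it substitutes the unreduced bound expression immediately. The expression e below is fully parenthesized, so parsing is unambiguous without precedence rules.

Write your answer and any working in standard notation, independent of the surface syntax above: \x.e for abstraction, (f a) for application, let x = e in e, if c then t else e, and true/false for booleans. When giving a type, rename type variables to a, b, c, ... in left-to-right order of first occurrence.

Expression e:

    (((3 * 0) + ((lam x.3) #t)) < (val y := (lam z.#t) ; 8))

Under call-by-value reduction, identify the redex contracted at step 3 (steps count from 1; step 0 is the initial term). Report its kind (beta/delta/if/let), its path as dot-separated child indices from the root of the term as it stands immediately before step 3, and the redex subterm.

Answer: delta at 0 : (0 + 3)

Derivation:
step 0: (((3 * 0) + ((\x.3) true)) < (let y = (\z.true) in 8))
step 1: [delta@0.0] ((0 + ((\x.3) true)) < (let y = (\z.true) in 8))
step 2: [beta@0.1] ((0 + 3) < (let y = (\z.true) in 8))
step 3: [delta@0] (3 < (let y = (\z.true) in 8))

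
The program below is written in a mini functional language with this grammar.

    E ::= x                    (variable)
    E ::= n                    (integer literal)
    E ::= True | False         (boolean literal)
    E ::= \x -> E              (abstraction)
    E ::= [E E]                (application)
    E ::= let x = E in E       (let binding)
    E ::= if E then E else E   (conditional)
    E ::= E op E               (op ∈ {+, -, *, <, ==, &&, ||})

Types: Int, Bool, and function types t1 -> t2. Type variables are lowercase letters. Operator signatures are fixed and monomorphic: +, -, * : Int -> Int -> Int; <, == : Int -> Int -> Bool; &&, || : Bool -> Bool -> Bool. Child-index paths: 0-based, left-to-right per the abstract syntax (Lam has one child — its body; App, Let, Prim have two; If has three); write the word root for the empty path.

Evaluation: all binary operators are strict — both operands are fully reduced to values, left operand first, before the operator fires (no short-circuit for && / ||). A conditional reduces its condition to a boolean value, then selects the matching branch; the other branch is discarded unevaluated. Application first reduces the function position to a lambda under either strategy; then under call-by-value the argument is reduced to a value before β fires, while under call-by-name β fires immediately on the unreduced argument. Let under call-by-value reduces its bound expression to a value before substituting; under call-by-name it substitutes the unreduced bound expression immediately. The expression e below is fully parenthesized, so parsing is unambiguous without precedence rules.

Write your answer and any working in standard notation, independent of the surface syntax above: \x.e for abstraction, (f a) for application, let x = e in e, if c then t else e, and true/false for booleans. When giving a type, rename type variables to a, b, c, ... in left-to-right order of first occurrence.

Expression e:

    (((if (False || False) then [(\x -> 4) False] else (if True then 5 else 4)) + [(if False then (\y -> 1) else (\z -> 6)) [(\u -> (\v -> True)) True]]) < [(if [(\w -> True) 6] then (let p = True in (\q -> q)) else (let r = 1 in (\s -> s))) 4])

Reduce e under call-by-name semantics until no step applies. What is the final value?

Trace:
step 0: (((if (false || false) then ((\x.4) false) else (if true then 5 else 4)) + ((if false then (\y.1) else (\z.6)) ((\u.(\v.true)) true))) < ((if ((\w.true) 6) then (let p = true in (\q.q)) else (let r = 1 in (\s.s))) 4))
step 1: [delta@0.0.0] (((if false then ((\x.4) false) else (if true then 5 else 4)) + ((if false then (\y.1) else (\z.6)) ((\u.(\v.true)) true))) < ((if ((\w.true) 6) then (let p = true in (\q.q)) else (let r = 1 in (\s.s))) 4))
step 2: [if@0.0] (((if true then 5 else 4) + ((if false then (\y.1) else (\z.6)) ((\u.(\v.true)) true))) < ((if ((\w.true) 6) then (let p = true in (\q.q)) else (let r = 1 in (\s.s))) 4))
step 3: [if@0.0] ((5 + ((if false then (\y.1) else (\z.6)) ((\u.(\v.true)) true))) < ((if ((\w.true) 6) then (let p = true in (\q.q)) else (let r = 1 in (\s.s))) 4))
step 4: [if@0.1.0] ((5 + ((\z.6) ((\u.(\v.true)) true))) < ((if ((\w.true) 6) then (let p = true in (\q.q)) else (let r = 1 in (\s.s))) 4))
step 5: [beta@0.1] ((5 + 6) < ((if ((\w.true) 6) then (let p = true in (\q.q)) else (let r = 1 in (\s.s))) 4))
step 6: [delta@0] (11 < ((if ((\w.true) 6) then (let p = true in (\q.q)) else (let r = 1 in (\s.s))) 4))
step 7: [beta@1.0.0] (11 < ((if true then (let p = true in (\q.q)) else (let r = 1 in (\s.s))) 4))
step 8: [if@1.0] (11 < ((let p = true in (\q.q)) 4))
step 9: [let@1.0] (11 < ((\q.q) 4))
step 10: [beta@1] (11 < 4)
step 11: [delta@root] false

Answer: false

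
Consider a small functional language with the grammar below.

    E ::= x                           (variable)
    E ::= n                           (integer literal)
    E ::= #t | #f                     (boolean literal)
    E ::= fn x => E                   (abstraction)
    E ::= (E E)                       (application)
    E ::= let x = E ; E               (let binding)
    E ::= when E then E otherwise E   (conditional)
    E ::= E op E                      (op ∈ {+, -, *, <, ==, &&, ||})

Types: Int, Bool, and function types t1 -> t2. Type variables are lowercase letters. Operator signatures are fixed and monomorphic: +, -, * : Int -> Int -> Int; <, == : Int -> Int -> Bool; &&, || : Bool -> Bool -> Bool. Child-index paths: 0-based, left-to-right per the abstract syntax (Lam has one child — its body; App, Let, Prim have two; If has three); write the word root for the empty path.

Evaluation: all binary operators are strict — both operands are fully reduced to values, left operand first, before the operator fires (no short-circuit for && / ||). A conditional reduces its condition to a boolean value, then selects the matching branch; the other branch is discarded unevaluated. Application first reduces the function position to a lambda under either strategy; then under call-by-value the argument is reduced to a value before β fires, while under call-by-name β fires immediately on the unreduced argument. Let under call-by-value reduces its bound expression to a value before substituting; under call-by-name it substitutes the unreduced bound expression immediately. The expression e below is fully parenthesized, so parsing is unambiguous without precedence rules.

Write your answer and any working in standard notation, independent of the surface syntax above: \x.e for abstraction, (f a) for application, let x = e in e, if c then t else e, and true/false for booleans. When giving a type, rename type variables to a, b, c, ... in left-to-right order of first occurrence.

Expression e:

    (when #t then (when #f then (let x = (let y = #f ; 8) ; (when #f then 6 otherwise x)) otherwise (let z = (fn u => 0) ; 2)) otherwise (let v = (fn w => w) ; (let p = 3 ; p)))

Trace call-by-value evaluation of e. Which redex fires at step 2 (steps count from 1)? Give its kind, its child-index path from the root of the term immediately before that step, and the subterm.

Answer: if at root : (if false then (let x = (let y = false in 8) in (if false then 6 else x)) else (let z = (\u.0) in 2))

Trace:
step 0: (if true then (if false then (let x = (let y = false in 8) in (if false then 6 else x)) else (let z = (\u.0) in 2)) else (let v = (\w.w) in (let p = 3 in p)))
step 1: [if@root] (if false then (let x = (let y = false in 8) in (if false then 6 else x)) else (let z = (\u.0) in 2))
step 2: [if@root] (let z = (\u.0) in 2)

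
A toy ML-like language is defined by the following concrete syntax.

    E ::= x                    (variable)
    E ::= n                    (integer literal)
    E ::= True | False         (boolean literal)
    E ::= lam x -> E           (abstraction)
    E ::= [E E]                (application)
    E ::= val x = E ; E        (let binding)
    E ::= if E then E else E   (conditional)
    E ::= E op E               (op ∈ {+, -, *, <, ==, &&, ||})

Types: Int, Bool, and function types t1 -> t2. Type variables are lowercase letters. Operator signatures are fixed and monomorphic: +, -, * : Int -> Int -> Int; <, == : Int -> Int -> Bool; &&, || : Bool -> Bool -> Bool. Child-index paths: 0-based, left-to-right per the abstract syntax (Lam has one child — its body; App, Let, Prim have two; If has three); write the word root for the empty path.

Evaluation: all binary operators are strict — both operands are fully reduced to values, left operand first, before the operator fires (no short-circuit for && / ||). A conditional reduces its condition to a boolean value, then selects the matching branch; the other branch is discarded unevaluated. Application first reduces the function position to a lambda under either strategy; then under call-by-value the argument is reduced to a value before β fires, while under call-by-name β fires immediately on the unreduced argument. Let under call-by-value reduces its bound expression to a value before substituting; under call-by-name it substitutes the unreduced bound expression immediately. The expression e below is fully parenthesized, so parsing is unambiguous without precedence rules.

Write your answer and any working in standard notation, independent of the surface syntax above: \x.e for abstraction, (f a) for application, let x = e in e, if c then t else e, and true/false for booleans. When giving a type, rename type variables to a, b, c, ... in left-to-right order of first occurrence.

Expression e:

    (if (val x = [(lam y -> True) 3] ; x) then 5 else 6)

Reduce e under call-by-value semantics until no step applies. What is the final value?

Derivation:
step 0: (if (let x = ((\y.true) 3) in x) then 5 else 6)
step 1: [beta@0.0] (if (let x = true in x) then 5 else 6)
step 2: [let@0] (if true then 5 else 6)
step 3: [if@root] 5

Answer: 5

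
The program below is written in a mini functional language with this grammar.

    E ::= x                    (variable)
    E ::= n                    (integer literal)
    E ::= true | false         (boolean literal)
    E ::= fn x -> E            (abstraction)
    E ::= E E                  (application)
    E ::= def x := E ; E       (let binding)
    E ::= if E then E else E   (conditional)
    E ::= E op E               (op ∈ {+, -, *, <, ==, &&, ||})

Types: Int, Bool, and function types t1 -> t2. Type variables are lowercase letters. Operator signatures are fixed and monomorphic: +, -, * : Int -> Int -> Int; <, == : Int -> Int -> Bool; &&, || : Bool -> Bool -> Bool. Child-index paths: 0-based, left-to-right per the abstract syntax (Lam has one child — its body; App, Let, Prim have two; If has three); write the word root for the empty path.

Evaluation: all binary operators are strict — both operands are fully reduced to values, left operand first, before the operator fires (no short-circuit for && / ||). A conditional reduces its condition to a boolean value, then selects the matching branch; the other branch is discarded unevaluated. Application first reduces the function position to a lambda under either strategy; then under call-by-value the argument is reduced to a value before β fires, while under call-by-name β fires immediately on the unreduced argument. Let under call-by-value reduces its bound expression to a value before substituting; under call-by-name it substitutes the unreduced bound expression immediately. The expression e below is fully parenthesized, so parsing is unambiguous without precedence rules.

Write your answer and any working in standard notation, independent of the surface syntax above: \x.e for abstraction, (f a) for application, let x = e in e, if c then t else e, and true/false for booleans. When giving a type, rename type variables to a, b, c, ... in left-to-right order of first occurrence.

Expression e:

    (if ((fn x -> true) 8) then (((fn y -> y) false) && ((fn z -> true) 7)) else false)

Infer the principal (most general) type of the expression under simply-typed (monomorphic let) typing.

Answer: Bool

Derivation:
\x._ : a -> Bool
  unify a -> Bool ~ Int -> b
  unify a ~ Int
  unify Bool ~ b
_ _ : Bool
  unify Bool ~ Bool
y : c
\y._ : c -> c
  unify c -> c ~ Bool -> d
  unify c ~ Bool
  unify Bool ~ d
_ _ : Bool
  unify Bool ~ Bool
\z._ : e -> Bool
  unify e -> Bool ~ Int -> f
  unify e ~ Int
  unify Bool ~ f
_ _ : Bool
  unify Bool ~ Bool
  unify Bool ~ Bool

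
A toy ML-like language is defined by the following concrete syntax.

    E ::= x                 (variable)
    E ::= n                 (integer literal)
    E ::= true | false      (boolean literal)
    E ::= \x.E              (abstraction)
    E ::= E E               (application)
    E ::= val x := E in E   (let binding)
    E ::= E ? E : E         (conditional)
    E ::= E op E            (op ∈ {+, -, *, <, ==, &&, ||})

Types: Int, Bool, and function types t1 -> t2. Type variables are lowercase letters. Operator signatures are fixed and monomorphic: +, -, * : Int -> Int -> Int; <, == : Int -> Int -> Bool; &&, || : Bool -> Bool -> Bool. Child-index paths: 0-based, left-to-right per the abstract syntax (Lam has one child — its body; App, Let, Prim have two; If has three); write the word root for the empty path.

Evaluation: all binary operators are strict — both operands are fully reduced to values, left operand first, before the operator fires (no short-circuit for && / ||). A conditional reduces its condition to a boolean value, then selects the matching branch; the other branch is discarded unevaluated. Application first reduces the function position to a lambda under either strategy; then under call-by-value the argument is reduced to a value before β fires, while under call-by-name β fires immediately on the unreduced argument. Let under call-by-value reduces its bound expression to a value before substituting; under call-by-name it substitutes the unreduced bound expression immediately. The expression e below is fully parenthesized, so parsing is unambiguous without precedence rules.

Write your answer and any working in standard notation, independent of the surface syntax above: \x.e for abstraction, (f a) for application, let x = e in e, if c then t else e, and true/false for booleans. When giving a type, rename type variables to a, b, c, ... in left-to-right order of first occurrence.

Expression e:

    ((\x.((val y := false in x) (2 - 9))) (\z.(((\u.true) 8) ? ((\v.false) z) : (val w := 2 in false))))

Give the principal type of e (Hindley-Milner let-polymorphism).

Answer: Bool

Derivation:
let y : Bool
x : a
  unify Int ~ Int
  unify Int ~ Int
  unify a ~ Int -> b
_ _ : b
\x._ : (Int -> b) -> b
\u._ : d -> Bool
  unify d -> Bool ~ Int -> e
  unify d ~ Int
  unify Bool ~ e
_ _ : Bool
  unify Bool ~ Bool
\v._ : f -> Bool
z : c
  unify f -> Bool ~ c -> g
  unify f ~ c
  unify Bool ~ g
_ _ : Bool
let w : Int
  unify Bool ~ Bool
\z._ : c -> Bool
  unify (Int -> b) -> b ~ (c -> Bool) -> h
  unify Int -> b ~ c -> Bool
  unify Int ~ c
  unify b ~ Bool
  unify Bool ~ h
_ _ : Bool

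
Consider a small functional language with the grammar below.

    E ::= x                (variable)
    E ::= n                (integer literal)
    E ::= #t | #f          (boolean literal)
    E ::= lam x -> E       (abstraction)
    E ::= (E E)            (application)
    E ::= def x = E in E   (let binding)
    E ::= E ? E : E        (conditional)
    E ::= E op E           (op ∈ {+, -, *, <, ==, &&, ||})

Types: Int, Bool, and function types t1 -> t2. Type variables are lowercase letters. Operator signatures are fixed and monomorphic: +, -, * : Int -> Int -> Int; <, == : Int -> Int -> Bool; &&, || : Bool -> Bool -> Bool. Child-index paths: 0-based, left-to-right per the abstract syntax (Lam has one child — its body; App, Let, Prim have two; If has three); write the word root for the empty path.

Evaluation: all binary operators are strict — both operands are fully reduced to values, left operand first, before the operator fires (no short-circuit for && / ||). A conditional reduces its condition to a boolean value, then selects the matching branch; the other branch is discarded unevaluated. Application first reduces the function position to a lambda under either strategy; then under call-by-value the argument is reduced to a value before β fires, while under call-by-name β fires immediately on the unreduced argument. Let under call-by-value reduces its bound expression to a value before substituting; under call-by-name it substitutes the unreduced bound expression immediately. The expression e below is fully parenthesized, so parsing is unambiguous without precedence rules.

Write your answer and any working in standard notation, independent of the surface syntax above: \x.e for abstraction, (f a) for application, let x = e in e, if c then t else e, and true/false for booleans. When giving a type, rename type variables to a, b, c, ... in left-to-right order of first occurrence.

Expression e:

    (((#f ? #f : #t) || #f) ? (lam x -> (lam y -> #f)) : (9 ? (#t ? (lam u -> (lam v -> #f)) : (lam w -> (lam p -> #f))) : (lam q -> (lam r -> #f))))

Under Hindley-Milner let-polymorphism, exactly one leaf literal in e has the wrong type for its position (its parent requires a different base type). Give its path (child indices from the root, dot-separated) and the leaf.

Answer: 2.0 : 9

Trace:
  unify Bool ~ Bool
  unify Bool ~ Bool
  unify Bool ~ Bool
  unify Bool ~ Bool
  unify Bool ~ Bool
\y._ : b -> Bool
\x._ : a -> b -> Bool
  unify Int ~ Bool
  FAIL: mismatch Int ~ Bool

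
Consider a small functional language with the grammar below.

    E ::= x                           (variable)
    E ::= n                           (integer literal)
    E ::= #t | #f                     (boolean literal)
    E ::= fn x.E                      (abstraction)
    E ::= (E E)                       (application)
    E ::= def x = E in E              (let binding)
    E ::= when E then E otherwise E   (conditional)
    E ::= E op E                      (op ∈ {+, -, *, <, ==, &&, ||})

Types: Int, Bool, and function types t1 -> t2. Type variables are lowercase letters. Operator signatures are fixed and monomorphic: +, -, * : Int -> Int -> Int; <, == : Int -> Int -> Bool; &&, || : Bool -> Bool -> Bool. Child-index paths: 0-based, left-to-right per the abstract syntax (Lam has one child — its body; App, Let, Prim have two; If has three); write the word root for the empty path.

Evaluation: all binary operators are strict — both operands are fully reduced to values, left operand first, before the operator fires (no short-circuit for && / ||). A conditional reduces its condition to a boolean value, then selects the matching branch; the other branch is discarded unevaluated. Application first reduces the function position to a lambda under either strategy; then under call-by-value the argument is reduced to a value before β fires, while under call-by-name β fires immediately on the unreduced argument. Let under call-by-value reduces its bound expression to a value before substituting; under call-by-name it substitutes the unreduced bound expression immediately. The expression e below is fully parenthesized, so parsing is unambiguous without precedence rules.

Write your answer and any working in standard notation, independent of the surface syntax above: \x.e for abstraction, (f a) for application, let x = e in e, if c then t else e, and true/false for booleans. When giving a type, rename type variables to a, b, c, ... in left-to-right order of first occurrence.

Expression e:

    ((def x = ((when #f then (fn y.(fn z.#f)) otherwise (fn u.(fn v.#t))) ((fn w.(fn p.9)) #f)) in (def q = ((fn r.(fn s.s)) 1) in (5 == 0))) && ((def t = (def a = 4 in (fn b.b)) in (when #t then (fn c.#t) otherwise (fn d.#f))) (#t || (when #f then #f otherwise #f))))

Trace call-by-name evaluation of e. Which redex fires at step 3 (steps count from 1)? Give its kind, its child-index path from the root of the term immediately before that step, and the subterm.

Answer: delta at 0 : (5 == 0)

Working:
step 0: ((let x = ((if false then (\y.(\z.false)) else (\u.(\v.true))) ((\w.(\p.9)) false)) in (let q = ((\r.(\s.s)) 1) in (5 == 0))) && ((let t = (let a = 4 in (\b.b)) in (if true then (\c.true) else (\d.false))) (true || (if false then false else false))))
step 1: [let@0] ((let q = ((\r.(\s.s)) 1) in (5 == 0)) && ((let t = (let a = 4 in (\b.b)) in (if true then (\c.true) else (\d.false))) (true || (if false then false else false))))
step 2: [let@0] ((5 == 0) && ((let t = (let a = 4 in (\b.b)) in (if true then (\c.true) else (\d.false))) (true || (if false then false else false))))
step 3: [delta@0] (false && ((let t = (let a = 4 in (\b.b)) in (if true then (\c.true) else (\d.false))) (true || (if false then false else false))))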